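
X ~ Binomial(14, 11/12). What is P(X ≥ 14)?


P(X ≥ 14) = Σ P(X=i) for i=14..14
P(X=14) = 379749833583241/1283918464548864
Sum = 379749833583241/1283918464548864

P(X ≥ 14) = 379749833583241/1283918464548864 ≈ 29.58%


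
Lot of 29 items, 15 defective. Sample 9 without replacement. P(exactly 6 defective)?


Hypergeometric: C(15,6)×C(14,3)/C(29,9)
= 5005×364/10015005 = 364/2001

P(X=6) = 364/2001 ≈ 18.19%


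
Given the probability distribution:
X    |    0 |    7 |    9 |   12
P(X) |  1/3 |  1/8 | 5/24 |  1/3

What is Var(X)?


E[X] = 27/4
E[X²] = 71
Var(X) = E[X²] - (E[X])² = 71 - 729/16 = 407/16

Var(X) = 407/16 ≈ 25.4375


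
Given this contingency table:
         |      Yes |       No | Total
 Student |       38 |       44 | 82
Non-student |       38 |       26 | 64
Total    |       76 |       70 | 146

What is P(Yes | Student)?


P(Yes | Student) = 38/(38+44) = 38/82 = 19/41

P(Yes|Student) = 19/41 ≈ 46.34%


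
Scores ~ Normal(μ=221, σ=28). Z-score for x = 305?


z = (x - μ)/σ = (305 - 221)/28 = 3.0

z = 3.0


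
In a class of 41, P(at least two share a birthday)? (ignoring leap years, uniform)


P(all different) = Π(365-i)/365 for i=0..40
= 0.096848
P(match) = 1 - 0.096848 = 0.903152

P ≈ 0.9032 ≈ 90.32%


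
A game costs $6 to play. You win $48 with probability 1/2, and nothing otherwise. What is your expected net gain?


E[gain] = (48-6)×1/2 + (-6)×1/2
= 21 - 3 = 18

Expected net gain = $18 ≈ $18.00


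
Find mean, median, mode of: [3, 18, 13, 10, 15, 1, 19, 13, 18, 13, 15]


Sorted: [1, 3, 10, 13, 13, 13, 15, 15, 18, 18, 19]
Mean = 138/11
Median = 13
Freq: {3: 1, 18: 2, 13: 3, 10: 1, 15: 2, 1: 1, 19: 1}
Mode: [13]

Mean=138/11, Median=13, Mode=13


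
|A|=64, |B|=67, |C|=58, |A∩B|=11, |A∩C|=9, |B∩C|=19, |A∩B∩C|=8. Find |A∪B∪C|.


|A∪B∪C| = 64+67+58-11-9-19+8 = 158

|A∪B∪C| = 158


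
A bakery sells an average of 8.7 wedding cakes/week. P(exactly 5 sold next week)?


Poisson(λ=8.7): P(X=5) = e^(-λ)×λ^k/k!
= e^(-8.7) × 8.7^5 / 5!
≈ 0.000166585811 × 49842.09207 / 120 ≈ 0.069192

P(X=5) ≈ 0.069192 ≈ 6.92%


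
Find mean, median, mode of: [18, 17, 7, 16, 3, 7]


Sorted: [3, 7, 7, 16, 17, 18]
Mean = 68/6 = 34/3
Median = 23/2
Freq: {18: 1, 17: 1, 7: 2, 16: 1, 3: 1}
Mode: [7]

Mean=34/3, Median=23/2, Mode=7


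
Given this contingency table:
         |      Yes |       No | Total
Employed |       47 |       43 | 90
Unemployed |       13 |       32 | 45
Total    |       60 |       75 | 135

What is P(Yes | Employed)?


P(Yes | Employed) = 47/(47+43) = 47/90

P(Yes|Employed) = 47/90 ≈ 52.22%


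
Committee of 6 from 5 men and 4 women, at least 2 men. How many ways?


Count by #men:
  2M,4W: C(5,2)×C(4,4)=10
  3M,3W: C(5,3)×C(4,3)=40
  4M,2W: C(5,4)×C(4,2)=30
  5M,1W: C(5,5)×C(4,1)=4
Total = 84

84


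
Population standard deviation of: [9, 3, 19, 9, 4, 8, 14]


Mean = 66/7
  (9-66/7)²=9/49
  (3-66/7)²=2025/49
  (19-66/7)²=4489/49
  (9-66/7)²=9/49
  (4-66/7)²=1444/49
  (8-66/7)²=100/49
  (14-66/7)²=1024/49
Σ(x-μ)² = 1300/7
σ² = (1300/7)/7 = 1300/49

σ = √(1300/49) ≈ 5.1508


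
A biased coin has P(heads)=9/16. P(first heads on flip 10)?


Geometric: P(X=10) = (1-p)^(k-1)×p = (7/16)^9×9/16 = 363182463/1099511627776

P(X=10) = 363182463/1099511627776 ≈ 0.03%


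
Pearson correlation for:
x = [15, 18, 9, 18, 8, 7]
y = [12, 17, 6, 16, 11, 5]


n=6, Σx=75, Σy=67, Σxy=951, Σx²=1067, Σy²=871
r = (6×951 - 75×67)/√((6×1067 - 75²)(6×871 - 67²))
= 681/√(777×737) = 681/√572649 ≈ 681/756.7358 ≈ 0.8999

r ≈ 0.8999


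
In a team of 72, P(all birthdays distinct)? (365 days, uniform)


P(all different) = Π(365-i)/365 for i=0..71
= (365/365)×(364/365)×...×(294/365)
= 0.000547

P ≈ 0.0005 ≈ 0.05%


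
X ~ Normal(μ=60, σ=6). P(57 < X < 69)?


z₁=(57-60)/6=-0.5, z₂=(69-60)/6=1.5
P = Φ(1.5) - Φ(-0.5) = 0.933193 - 0.308538 = 0.624655 ≈ 0.6247

P(57 < X < 69) ≈ 0.6247


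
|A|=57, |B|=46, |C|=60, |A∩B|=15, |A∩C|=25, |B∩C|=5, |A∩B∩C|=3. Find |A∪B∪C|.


|A∪B∪C| = 57+46+60-15-25-5+3 = 121

|A∪B∪C| = 121


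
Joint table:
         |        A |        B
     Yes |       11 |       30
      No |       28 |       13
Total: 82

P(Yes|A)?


P(Yes|A) = 11/(11+28) = 11/39

P = 11/39 ≈ 28.21%


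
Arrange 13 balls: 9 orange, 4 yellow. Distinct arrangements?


13!/(9!×4!) = 715

715


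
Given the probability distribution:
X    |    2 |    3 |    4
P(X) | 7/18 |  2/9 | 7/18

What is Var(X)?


E[X] = 3
E[X²] = 88/9
Var(X) = E[X²] - (E[X])² = 88/9 - 9 = 7/9

Var(X) = 7/9 ≈ 0.7778


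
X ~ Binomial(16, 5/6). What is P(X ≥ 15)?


P(X ≥ 15) = Σ P(X=i) for i=15..16
P(X=15) = 30517578125/176319369216
P(X=16) = 152587890625/2821109907456
Sum = 213623046875/940369969152

P(X ≥ 15) = 213623046875/940369969152 ≈ 22.72%


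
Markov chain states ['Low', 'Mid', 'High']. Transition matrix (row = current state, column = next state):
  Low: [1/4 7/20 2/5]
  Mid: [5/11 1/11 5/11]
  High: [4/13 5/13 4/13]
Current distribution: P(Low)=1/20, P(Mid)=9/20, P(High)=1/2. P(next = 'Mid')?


P(next=Mid) = Σᵢ P(now=i)×P(i→Mid)
= 1/20×7/20 + 9/20×1/11 + 1/2×5/13
= 7/400 + 9/220 + 5/26 = 14341/57200

P = 14341/57200 ≈ 0.2507


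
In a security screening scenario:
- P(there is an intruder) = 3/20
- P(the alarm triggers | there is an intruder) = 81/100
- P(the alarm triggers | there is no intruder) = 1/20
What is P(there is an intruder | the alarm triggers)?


Using Bayes' theorem:
P(A|B) = P(B|A)·P(A) / P(B)

P(the alarm triggers) = 81/100 × 3/20 + 1/20 × 17/20
= 243/2000 + 17/400 = 41/250

P(there is an intruder|the alarm triggers) = (243/2000) / (41/250) = 243/328

P(there is an intruder|the alarm triggers) = 243/328 ≈ 74.09%


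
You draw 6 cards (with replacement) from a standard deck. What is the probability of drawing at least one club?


P(not a club) = 39/52 = 3/4
P(none in 6 draws) = (3/4)^6 = 729/4096
P(≥1 club) = 1 - 729/4096 = 3367/4096

P = 3367/4096 ≈ 82.20%


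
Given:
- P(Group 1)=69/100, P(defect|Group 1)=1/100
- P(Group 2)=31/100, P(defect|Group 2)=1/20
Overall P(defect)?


P(B) = Σ P(B|Aᵢ)×P(Aᵢ)
  1/100×69/100 = 69/10000
  1/20×31/100 = 31/2000
Sum = 14/625

P(defect) = 14/625 ≈ 2.24%


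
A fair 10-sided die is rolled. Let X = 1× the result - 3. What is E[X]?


E[die] = (1+10)/2 = 11/2
E[X] = 1×11/2 - 3 = 5/2

E[X] = 5/2


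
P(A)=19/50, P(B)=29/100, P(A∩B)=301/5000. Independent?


P(A)×P(B) = 551/5000
P(A∩B) = 301/5000
Not equal → NOT independent

No, not independent


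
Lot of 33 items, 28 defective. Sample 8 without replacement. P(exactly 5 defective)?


Hypergeometric: C(28,5)×C(5,3)/C(33,8)
= 98280×10/13884156 = 700/9889

P(X=5) = 700/9889 ≈ 7.08%


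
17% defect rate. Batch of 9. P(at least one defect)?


P(all good) = (83/100)^9 = 186940255267540403/1000000000000000000
P(≥1 defect) = 813059744732459597/1000000000000000000

P = 813059744732459597/1000000000000000000 ≈ 81.31%


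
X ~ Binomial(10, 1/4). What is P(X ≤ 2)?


P(X ≤ 2) = Σ P(X=i) for i=0..2
P(X=0) = 59049/1048576
P(X=1) = 98415/524288
P(X=2) = 295245/1048576
Sum = 137781/262144

P(X ≤ 2) = 137781/262144 ≈ 52.56%


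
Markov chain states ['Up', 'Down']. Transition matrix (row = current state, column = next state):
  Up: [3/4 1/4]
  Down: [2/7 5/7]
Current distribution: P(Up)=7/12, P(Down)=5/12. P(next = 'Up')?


P(next=Up) = Σᵢ P(now=i)×P(i→Up)
= 7/12×3/4 + 5/12×2/7
= 7/16 + 5/42 = 187/336

P = 187/336 ≈ 0.5565


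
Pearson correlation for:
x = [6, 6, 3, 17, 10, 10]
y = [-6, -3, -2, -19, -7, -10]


n=6, Σx=52, Σy=-47, Σxy=-553, Σx²=570, Σy²=559
r = (6×(-553) - 52×(-47))/√((6×570 - 52²)(6×559 - (-47)²))
= -874/√(716×1145) = -874/√819820 ≈ -874/905.4391 ≈ -0.9653

r ≈ -0.9653


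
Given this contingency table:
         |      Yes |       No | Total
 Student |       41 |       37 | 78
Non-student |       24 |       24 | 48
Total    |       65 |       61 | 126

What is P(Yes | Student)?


P(Yes | Student) = 41/(41+37) = 41/78

P(Yes|Student) = 41/78 ≈ 52.56%


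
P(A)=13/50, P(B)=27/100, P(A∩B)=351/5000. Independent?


P(A)×P(B) = 351/5000
P(A∩B) = 351/5000
Equal ✓ → Independent

Yes, independent


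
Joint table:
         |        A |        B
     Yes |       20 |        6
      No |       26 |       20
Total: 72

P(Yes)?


P(Yes) = (20+6)/72 = 26/72 = 13/36

P(Yes) = 13/36 ≈ 36.11%


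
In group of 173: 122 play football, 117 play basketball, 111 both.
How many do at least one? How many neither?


|A∪B| = 122+117-111 = 128
Neither = 173-128 = 45

At least one: 128; Neither: 45


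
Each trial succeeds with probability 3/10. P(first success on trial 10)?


Geometric: P(X=10) = (1-p)^(k-1)×p = (7/10)^9×3/10 = 121060821/10000000000

P(X=10) = 121060821/10000000000 ≈ 1.21%


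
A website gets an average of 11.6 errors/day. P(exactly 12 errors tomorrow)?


Poisson(λ=11.6): P(X=12) = e^(-λ)×λ^k/k!
= e^(-11.6) × 11.6^12 / 12!
≈ 9.166087736e-06 × 5.93602704183e+12 / 479001600 ≈ 0.113591

P(X=12) ≈ 0.113591 ≈ 11.36%


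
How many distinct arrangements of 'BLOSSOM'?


Letters: 7, freq: {'B': 1, 'L': 1, 'O': 2, 'S': 2, 'M': 1}
7!/(1!×1!×2!×2!×1!) = 5040/4 = 1260

1260


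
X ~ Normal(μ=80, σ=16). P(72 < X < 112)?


z₁=(72-80)/16=-0.5, z₂=(112-80)/16=2.0
P = Φ(2.0) - Φ(-0.5) = 0.977250 - 0.308538 = 0.668712 ≈ 0.6687

P(72 < X < 112) ≈ 0.6687


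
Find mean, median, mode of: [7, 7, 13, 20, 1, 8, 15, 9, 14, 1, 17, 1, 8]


Sorted: [1, 1, 1, 7, 7, 8, 8, 9, 13, 14, 15, 17, 20]
Mean = 121/13
Median = 8
Freq: {7: 2, 13: 1, 20: 1, 1: 3, 8: 2, 15: 1, 9: 1, 14: 1, 17: 1}
Mode: [1]

Mean=121/13, Median=8, Mode=1


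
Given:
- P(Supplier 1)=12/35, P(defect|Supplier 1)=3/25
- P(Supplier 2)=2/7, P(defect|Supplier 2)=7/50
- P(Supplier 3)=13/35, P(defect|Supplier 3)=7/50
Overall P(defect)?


P(B) = Σ P(B|Aᵢ)×P(Aᵢ)
  3/25×12/35 = 36/875
  7/50×2/7 = 1/25
  7/50×13/35 = 13/250
Sum = 233/1750

P(defect) = 233/1750 ≈ 13.31%


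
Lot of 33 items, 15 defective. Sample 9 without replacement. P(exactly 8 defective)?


Hypergeometric: C(15,8)×C(18,1)/C(33,9)
= 6435×18/38567100 = 27/8990

P(X=8) = 27/8990 ≈ 0.30%


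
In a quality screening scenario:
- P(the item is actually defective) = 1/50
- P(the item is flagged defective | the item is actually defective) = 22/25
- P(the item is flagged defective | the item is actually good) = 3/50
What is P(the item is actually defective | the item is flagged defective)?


Using Bayes' theorem:
P(A|B) = P(B|A)·P(A) / P(B)

P(the item is flagged defective) = 22/25 × 1/50 + 3/50 × 49/50
= 11/625 + 147/2500 = 191/2500

P(the item is actually defective|the item is flagged defective) = (11/625) / (191/2500) = 44/191

P(the item is actually defective|the item is flagged defective) = 44/191 ≈ 23.04%


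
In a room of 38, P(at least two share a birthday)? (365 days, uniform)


P(all different) = Π(365-i)/365 for i=0..37
= 0.135932
P(match) = 1 - 0.135932 = 0.864068

P ≈ 0.8641 ≈ 86.41%


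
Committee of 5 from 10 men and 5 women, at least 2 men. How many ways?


Count by #men:
  2M,3W: C(10,2)×C(5,3)=450
  3M,2W: C(10,3)×C(5,2)=1200
  4M,1W: C(10,4)×C(5,1)=1050
  5M,0W: C(10,5)×C(5,0)=252
Total = 2952

2952


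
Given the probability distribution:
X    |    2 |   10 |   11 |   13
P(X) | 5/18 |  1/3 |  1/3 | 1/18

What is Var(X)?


E[X] = 149/18
E[X²] = 505/6
Var(X) = E[X²] - (E[X])² = 505/6 - 22201/324 = 5069/324

Var(X) = 5069/324 ≈ 15.6451


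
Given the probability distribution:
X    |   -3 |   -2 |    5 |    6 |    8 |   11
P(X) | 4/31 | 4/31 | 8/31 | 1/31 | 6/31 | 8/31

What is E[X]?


E[X] = Σ x·P(X=x)
= (-3)×(4/31) + (-2)×(4/31) + (5)×(8/31) + (6)×(1/31) + (8)×(6/31) + (11)×(8/31)
= 162/31

E[X] = 162/31


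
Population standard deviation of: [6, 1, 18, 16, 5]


Mean = 46/5
  (6-46/5)²=256/25
  (1-46/5)²=1681/25
  (18-46/5)²=1936/25
  (16-46/5)²=1156/25
  (5-46/5)²=441/25
Σ(x-μ)² = 1094/5
σ² = (1094/5)/5 = 1094/25

σ = √(1094/25) ≈ 6.6151


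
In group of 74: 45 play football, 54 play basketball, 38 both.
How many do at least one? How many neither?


|A∪B| = 45+54-38 = 61
Neither = 74-61 = 13

At least one: 61; Neither: 13


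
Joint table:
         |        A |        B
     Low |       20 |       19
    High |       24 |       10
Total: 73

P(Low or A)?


P(Low∨A) = P(Low) + P(A) - P(Low∧A)
= (39 + 44 - 20)/73 = 63/73

P = 63/73 ≈ 86.30%


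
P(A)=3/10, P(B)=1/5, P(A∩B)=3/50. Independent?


P(A)×P(B) = 3/50
P(A∩B) = 3/50
Equal ✓ → Independent

Yes, independent


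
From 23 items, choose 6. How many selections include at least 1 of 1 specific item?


Complement: C(23,6) - C(22,6) = 100947 - 74613 = 26334

26334


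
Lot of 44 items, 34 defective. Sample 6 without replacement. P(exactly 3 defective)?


Hypergeometric: C(34,3)×C(10,3)/C(44,6)
= 5984×120/7059052 = 16320/160433

P(X=3) = 16320/160433 ≈ 10.17%


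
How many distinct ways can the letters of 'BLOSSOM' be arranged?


Letters: 7, freq: {'B': 1, 'L': 1, 'O': 2, 'S': 2, 'M': 1}
7!/(1!×1!×2!×2!×1!) = 5040/4 = 1260

1260


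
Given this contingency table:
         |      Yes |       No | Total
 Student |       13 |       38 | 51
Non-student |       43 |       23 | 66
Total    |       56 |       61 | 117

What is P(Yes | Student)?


P(Yes | Student) = 13/(13+38) = 13/51

P(Yes|Student) = 13/51 ≈ 25.49%


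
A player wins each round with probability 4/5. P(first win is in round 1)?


Geometric: P(X=1) = (1-p)^(k-1)×p = (1/5)^0×4/5 = 4/5

P(X=1) = 4/5 ≈ 80.00%


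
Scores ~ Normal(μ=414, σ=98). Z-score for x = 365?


z = (x - μ)/σ = (365 - 414)/98 = -0.5

z = -0.5


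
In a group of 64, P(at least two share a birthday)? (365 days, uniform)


P(all different) = Π(365-i)/365 for i=0..63
= 0.002810
P(match) = 1 - 0.002810 = 0.997190

P ≈ 0.9972 ≈ 99.72%


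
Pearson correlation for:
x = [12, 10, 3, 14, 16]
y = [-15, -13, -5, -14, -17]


n=5, Σx=55, Σy=-64, Σxy=-793, Σx²=705, Σy²=904
r = (5×(-793) - 55×(-64))/√((5×705 - 55²)(5×904 - (-64)²))
= -445/√(500×424) = -445/√212000 ≈ -445/460.4346 ≈ -0.9665

r ≈ -0.9665


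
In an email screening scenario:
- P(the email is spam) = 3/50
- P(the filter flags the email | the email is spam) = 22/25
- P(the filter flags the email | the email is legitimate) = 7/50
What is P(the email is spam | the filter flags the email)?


Using Bayes' theorem:
P(A|B) = P(B|A)·P(A) / P(B)

P(the filter flags the email) = 22/25 × 3/50 + 7/50 × 47/50
= 33/625 + 329/2500 = 461/2500

P(the email is spam|the filter flags the email) = (33/625) / (461/2500) = 132/461

P(the email is spam|the filter flags the email) = 132/461 ≈ 28.63%


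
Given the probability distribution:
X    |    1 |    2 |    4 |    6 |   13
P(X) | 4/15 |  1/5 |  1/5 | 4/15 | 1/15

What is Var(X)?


E[X] = 59/15
E[X²] = 377/15
Var(X) = E[X²] - (E[X])² = 377/15 - 3481/225 = 2174/225

Var(X) = 2174/225 ≈ 9.6622


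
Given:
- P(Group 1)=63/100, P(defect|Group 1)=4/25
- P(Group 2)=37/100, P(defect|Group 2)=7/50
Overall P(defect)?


P(B) = Σ P(B|Aᵢ)×P(Aᵢ)
  4/25×63/100 = 63/625
  7/50×37/100 = 259/5000
Sum = 763/5000

P(defect) = 763/5000 ≈ 15.26%


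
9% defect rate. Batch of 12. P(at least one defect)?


P(all good) = (91/100)^12 = 322475487413604782665681/1000000000000000000000000
P(≥1 defect) = 677524512586395217334319/1000000000000000000000000

P = 677524512586395217334319/1000000000000000000000000 ≈ 67.75%


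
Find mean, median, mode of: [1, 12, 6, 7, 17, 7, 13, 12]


Sorted: [1, 6, 7, 7, 12, 12, 13, 17]
Mean = 75/8
Median = 19/2
Freq: {1: 1, 12: 2, 6: 1, 7: 2, 17: 1, 13: 1}
Mode: [7, 12]

Mean=75/8, Median=19/2, Mode=[7, 12]


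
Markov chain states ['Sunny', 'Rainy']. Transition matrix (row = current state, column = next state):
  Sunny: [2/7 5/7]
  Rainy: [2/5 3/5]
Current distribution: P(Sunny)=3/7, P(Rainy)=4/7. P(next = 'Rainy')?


P(next=Rainy) = Σᵢ P(now=i)×P(i→Rainy)
= 3/7×5/7 + 4/7×3/5
= 15/49 + 12/35 = 159/245

P = 159/245 ≈ 0.6490


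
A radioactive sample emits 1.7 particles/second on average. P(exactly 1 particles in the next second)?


Poisson(λ=1.7): P(X=1) = e^(-λ)×λ^k/k!
= e^(-1.7) × 1.7^1 / 1!
≈ 0.1826835241 × 1.7 / 1 ≈ 0.310562

P(X=1) ≈ 0.310562 ≈ 31.06%


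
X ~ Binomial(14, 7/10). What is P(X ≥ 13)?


P(X ≥ 13) = Σ P(X=i) for i=13..14
P(X=13) = 2034669218547/50000000000000
P(X=14) = 678223072849/100000000000000
Sum = 4747561509943/100000000000000

P(X ≥ 13) = 4747561509943/100000000000000 ≈ 4.75%


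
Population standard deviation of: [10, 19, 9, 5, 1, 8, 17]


Mean = 69/7
  (10-69/7)²=1/49
  (19-69/7)²=4096/49
  (9-69/7)²=36/49
  (5-69/7)²=1156/49
  (1-69/7)²=3844/49
  (8-69/7)²=169/49
  (17-69/7)²=2500/49
Σ(x-μ)² = 1686/7
σ² = (1686/7)/7 = 1686/49

σ = √(1686/49) ≈ 5.8658


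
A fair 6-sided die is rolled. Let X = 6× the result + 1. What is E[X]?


E[die] = (1+6)/2 = 7/2
E[X] = 6×7/2 + 1 = 22

E[X] = 22


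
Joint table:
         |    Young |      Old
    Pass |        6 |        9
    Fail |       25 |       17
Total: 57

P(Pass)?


P(Pass) = (6+9)/57 = 15/57 = 5/19

P(Pass) = 5/19 ≈ 26.32%


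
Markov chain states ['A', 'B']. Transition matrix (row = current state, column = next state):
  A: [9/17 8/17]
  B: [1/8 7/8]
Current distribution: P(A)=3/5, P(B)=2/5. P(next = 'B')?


P(next=B) = Σᵢ P(now=i)×P(i→B)
= 3/5×8/17 + 2/5×7/8
= 24/85 + 7/20 = 43/68

P = 43/68 ≈ 0.6324


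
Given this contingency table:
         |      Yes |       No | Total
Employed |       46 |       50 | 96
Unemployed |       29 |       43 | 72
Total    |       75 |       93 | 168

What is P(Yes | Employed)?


P(Yes | Employed) = 46/(46+50) = 46/96 = 23/48

P(Yes|Employed) = 23/48 ≈ 47.92%


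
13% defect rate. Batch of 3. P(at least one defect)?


P(all good) = (87/100)^3 = 658503/1000000
P(≥1 defect) = 341497/1000000

P = 341497/1000000 ≈ 34.15%


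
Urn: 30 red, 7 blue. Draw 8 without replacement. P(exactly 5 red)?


Hypergeometric: C(30,5)×C(7,3)/C(37,8)
= 142506×35/38608020 = 55419/428978

P(X=5) = 55419/428978 ≈ 12.92%


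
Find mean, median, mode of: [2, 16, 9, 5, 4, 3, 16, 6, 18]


Sorted: [2, 3, 4, 5, 6, 9, 16, 16, 18]
Mean = 79/9
Median = 6
Freq: {2: 1, 16: 2, 9: 1, 5: 1, 4: 1, 3: 1, 6: 1, 18: 1}
Mode: [16]

Mean=79/9, Median=6, Mode=16


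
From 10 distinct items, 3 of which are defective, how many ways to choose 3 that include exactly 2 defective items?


Choose 2 of the 3 defective items and 1 of the other 7 items:
C(3,2)×C(7,1) = 3×7 = 21

21


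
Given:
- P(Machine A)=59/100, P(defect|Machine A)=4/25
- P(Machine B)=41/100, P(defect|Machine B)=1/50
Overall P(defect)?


P(B) = Σ P(B|Aᵢ)×P(Aᵢ)
  4/25×59/100 = 59/625
  1/50×41/100 = 41/5000
Sum = 513/5000

P(defect) = 513/5000 ≈ 10.26%


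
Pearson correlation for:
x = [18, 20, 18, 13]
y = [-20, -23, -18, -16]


n=4, Σx=69, Σy=-77, Σxy=-1352, Σx²=1217, Σy²=1509
r = (4×(-1352) - 69×(-77))/√((4×1217 - 69²)(4×1509 - (-77)²))
= -95/√(107×107) = -95/√11449 ≈ -95/107.0000 ≈ -0.8879

r ≈ -0.8879


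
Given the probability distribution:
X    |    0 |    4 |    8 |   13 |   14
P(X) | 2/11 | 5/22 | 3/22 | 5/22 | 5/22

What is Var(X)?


E[X] = 179/22
E[X²] = 2097/22
Var(X) = E[X²] - (E[X])² = 2097/22 - 32041/484 = 14093/484

Var(X) = 14093/484 ≈ 29.1178


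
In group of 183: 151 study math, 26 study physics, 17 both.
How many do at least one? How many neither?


|A∪B| = 151+26-17 = 160
Neither = 183-160 = 23

At least one: 160; Neither: 23


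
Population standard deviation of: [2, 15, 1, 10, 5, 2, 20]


Mean = 55/7
  (2-55/7)²=1681/49
  (15-55/7)²=2500/49
  (1-55/7)²=2304/49
  (10-55/7)²=225/49
  (5-55/7)²=400/49
  (2-55/7)²=1681/49
  (20-55/7)²=7225/49
Σ(x-μ)² = 2288/7
σ² = (2288/7)/7 = 2288/49

σ = √(2288/49) ≈ 6.8333


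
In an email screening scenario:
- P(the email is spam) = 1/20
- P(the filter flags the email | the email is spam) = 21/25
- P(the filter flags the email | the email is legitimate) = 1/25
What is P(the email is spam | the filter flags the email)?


Using Bayes' theorem:
P(A|B) = P(B|A)·P(A) / P(B)

P(the filter flags the email) = 21/25 × 1/20 + 1/25 × 19/20
= 21/500 + 19/500 = 2/25

P(the email is spam|the filter flags the email) = (21/500) / (2/25) = 21/40

P(the email is spam|the filter flags the email) = 21/40 ≈ 52.50%


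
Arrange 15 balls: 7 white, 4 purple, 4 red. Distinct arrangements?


15!/(7!×4!×4!) = 450450

450450


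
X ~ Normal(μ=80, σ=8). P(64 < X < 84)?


z₁=(64-80)/8=-2.0, z₂=(84-80)/8=0.5
P = Φ(0.5) - Φ(-2.0) = 0.691462 - 0.022750 = 0.668712 ≈ 0.6687

P(64 < X < 84) ≈ 0.6687


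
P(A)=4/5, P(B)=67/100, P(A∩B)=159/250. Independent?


P(A)×P(B) = 67/125
P(A∩B) = 159/250
Not equal → NOT independent

No, not independent


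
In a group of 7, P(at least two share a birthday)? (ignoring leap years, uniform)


P(all different) = Π(365-i)/365 for i=0..6
= 0.943764
P(match) = 1 - 0.943764 = 0.056236

P ≈ 0.0562 ≈ 5.62%


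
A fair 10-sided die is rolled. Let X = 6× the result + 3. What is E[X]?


E[die] = (1+10)/2 = 11/2
E[X] = 6×11/2 + 3 = 36

E[X] = 36


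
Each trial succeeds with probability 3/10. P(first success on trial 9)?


Geometric: P(X=9) = (1-p)^(k-1)×p = (7/10)^8×3/10 = 17294403/1000000000

P(X=9) = 17294403/1000000000 ≈ 1.73%


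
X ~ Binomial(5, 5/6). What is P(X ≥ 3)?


P(X ≥ 3) = Σ P(X=i) for i=3..5
P(X=3) = 625/3888
P(X=4) = 3125/7776
P(X=5) = 3125/7776
Sum = 625/648

P(X ≥ 3) = 625/648 ≈ 96.45%


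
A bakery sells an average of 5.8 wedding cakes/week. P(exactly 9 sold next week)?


Poisson(λ=5.8): P(X=9) = e^(-λ)×λ^k/k!
= e^(-5.8) × 5.8^9 / 9!
≈ 0.003027554745 × 7427658.73964 / 362880 ≈ 0.061970

P(X=9) ≈ 0.061970 ≈ 6.20%


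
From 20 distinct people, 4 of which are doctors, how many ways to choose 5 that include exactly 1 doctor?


Choose 1 of the 4 doctors and 4 of the other 16 people:
C(4,1)×C(16,4) = 4×1820 = 7280

7280


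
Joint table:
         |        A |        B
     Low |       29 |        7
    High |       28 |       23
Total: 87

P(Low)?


P(Low) = (29+7)/87 = 36/87 = 12/29

P(Low) = 12/29 ≈ 41.38%


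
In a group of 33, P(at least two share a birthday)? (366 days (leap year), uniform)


P(all different) = Π(366-i)/366 for i=0..32
= 0.225976
P(match) = 1 - 0.225976 = 0.774024

P ≈ 0.7740 ≈ 77.40%


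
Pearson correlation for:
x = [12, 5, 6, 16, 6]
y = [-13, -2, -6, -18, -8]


n=5, Σx=45, Σy=-47, Σxy=-538, Σx²=497, Σy²=597
r = (5×(-538) - 45×(-47))/√((5×497 - 45²)(5×597 - (-47)²))
= -575/√(460×776) = -575/√356960 ≈ -575/597.4613 ≈ -0.9624

r ≈ -0.9624


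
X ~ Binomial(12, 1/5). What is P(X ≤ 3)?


P(X ≤ 3) = Σ P(X=i) for i=0..3
P(X=0) = 16777216/244140625
P(X=1) = 50331648/244140625
P(X=2) = 69206016/244140625
P(X=3) = 11534336/48828125
Sum = 38797312/48828125

P(X ≤ 3) = 38797312/48828125 ≈ 79.46%


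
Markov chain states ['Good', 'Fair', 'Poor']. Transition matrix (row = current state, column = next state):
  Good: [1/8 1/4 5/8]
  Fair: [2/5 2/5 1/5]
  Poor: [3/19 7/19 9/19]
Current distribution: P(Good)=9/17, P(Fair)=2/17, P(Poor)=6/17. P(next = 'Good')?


P(next=Good) = Σᵢ P(now=i)×P(i→Good)
= 9/17×1/8 + 2/17×2/5 + 6/17×3/19
= 9/136 + 4/85 + 18/323 = 2183/12920

P = 2183/12920 ≈ 0.1690


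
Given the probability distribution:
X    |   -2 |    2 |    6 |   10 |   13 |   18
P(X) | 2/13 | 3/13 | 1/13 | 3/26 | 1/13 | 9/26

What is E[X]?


E[X] = Σ x·P(X=x)
= (-2)×(2/13) + (2)×(3/13) + (6)×(1/13) + (10)×(3/26) + (13)×(1/13) + (18)×(9/26)
= 9

E[X] = 9


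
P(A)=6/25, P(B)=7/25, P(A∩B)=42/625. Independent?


P(A)×P(B) = 42/625
P(A∩B) = 42/625
Equal ✓ → Independent

Yes, independent


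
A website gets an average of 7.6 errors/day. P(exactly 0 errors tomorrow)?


Poisson(λ=7.6): P(X=0) = e^(-λ)×λ^k/k!
= e^(-7.6) × 7.6^0 / 0!
≈ 0.0005004514334 × 1 / 1 ≈ 0.000500

P(X=0) ≈ 0.000500 ≈ 0.05%


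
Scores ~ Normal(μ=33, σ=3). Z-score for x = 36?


z = (x - μ)/σ = (36 - 33)/3 = 1.0

z = 1.0


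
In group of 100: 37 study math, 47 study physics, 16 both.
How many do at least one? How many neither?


|A∪B| = 37+47-16 = 68
Neither = 100-68 = 32

At least one: 68; Neither: 32


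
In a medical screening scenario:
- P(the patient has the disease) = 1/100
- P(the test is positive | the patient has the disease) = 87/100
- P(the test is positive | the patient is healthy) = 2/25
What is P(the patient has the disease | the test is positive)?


Using Bayes' theorem:
P(A|B) = P(B|A)·P(A) / P(B)

P(the test is positive) = 87/100 × 1/100 + 2/25 × 99/100
= 87/10000 + 99/1250 = 879/10000

P(the patient has the disease|the test is positive) = (87/10000) / (879/10000) = 29/293

P(the patient has the disease|the test is positive) = 29/293 ≈ 9.90%


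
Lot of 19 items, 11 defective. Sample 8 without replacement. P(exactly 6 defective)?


Hypergeometric: C(11,6)×C(8,2)/C(19,8)
= 462×28/75582 = 2156/12597

P(X=6) = 2156/12597 ≈ 17.12%


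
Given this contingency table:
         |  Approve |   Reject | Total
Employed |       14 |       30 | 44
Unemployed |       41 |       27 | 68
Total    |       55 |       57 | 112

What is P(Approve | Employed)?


P(Approve | Employed) = 14/(14+30) = 14/44 = 7/22

P(Approve|Employed) = 7/22 ≈ 31.82%


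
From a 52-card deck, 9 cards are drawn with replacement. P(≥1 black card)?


P(not a black card) = 26/52 = 1/2
P(none in 9 draws) = (1/2)^9 = 1/512
P(≥1 black card) = 1 - 1/512 = 511/512

P = 511/512 ≈ 99.80%


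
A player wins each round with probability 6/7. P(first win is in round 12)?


Geometric: P(X=12) = (1-p)^(k-1)×p = (1/7)^11×6/7 = 6/13841287201

P(X=12) = 6/13841287201 ≈ 0.00%


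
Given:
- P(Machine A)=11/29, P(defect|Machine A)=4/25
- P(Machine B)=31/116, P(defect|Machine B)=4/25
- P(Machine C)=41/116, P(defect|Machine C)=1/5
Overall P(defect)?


P(B) = Σ P(B|Aᵢ)×P(Aᵢ)
  4/25×11/29 = 44/725
  4/25×31/116 = 31/725
  1/5×41/116 = 41/580
Sum = 101/580

P(defect) = 101/580 ≈ 17.41%


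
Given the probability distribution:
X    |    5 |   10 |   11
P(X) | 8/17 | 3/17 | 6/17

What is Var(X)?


E[X] = 8
E[X²] = 1226/17
Var(X) = E[X²] - (E[X])² = 1226/17 - 64 = 138/17

Var(X) = 138/17 ≈ 8.1176


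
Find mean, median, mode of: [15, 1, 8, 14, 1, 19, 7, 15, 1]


Sorted: [1, 1, 1, 7, 8, 14, 15, 15, 19]
Mean = 81/9 = 9
Median = 8
Freq: {15: 2, 1: 3, 8: 1, 14: 1, 19: 1, 7: 1}
Mode: [1]

Mean=9, Median=8, Mode=1


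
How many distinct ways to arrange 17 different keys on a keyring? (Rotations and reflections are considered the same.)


Free circular arrangements: rotations and reflections both identified.
(n-1)!/2 = 16!/2 = 20922789888000/2 = 10461394944000

10461394944000


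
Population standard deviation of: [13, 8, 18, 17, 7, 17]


Mean = 80/6 = 40/3
  (13-40/3)²=1/9
  (8-40/3)²=256/9
  (18-40/3)²=196/9
  (17-40/3)²=121/9
  (7-40/3)²=361/9
  (17-40/3)²=121/9
Σ(x-μ)² = 352/3
σ² = (352/3)/6 = 176/9

σ = √(176/9) ≈ 4.4222


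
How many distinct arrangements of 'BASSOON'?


Letters: 7, freq: {'B': 1, 'A': 1, 'S': 2, 'O': 2, 'N': 1}
7!/(1!×1!×2!×2!×1!) = 5040/4 = 1260

1260


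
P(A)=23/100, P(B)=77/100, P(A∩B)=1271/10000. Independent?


P(A)×P(B) = 1771/10000
P(A∩B) = 1271/10000
Not equal → NOT independent

No, not independent


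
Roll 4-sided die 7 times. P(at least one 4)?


P(no 4)^7 = (3/4)^7 = 2187/16384
P(≥1) = 1 - 2187/16384 = 14197/16384

P = 14197/16384 ≈ 86.65%


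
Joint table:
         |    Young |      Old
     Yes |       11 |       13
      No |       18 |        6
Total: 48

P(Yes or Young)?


P(Yes∨Young) = P(Yes) + P(Young) - P(Yes∧Young)
= (24 + 29 - 11)/48 = 42/48 = 7/8

P = 7/8 ≈ 87.50%


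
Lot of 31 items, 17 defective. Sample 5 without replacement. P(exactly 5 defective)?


Hypergeometric: C(17,5)×C(14,0)/C(31,5)
= 6188×1/169911 = 884/24273

P(X=5) = 884/24273 ≈ 3.64%


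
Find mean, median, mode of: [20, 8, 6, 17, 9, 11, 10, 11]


Sorted: [6, 8, 9, 10, 11, 11, 17, 20]
Mean = 92/8 = 23/2
Median = 21/2
Freq: {20: 1, 8: 1, 6: 1, 17: 1, 9: 1, 11: 2, 10: 1}
Mode: [11]

Mean=23/2, Median=21/2, Mode=11


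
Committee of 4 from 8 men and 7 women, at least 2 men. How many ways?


Count by #men:
  2M,2W: C(8,2)×C(7,2)=588
  3M,1W: C(8,3)×C(7,1)=392
  4M,0W: C(8,4)×C(7,0)=70
Total = 1050

1050


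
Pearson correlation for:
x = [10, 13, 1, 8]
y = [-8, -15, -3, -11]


n=4, Σx=32, Σy=-37, Σxy=-366, Σx²=334, Σy²=419
r = (4×(-366) - 32×(-37))/√((4×334 - 32²)(4×419 - (-37)²))
= -280/√(312×307) = -280/√95784 ≈ -280/309.4899 ≈ -0.9047

r ≈ -0.9047


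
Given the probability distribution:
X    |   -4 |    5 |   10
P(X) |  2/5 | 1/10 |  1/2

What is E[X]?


E[X] = Σ x·P(X=x)
= (-4)×(2/5) + (5)×(1/10) + (10)×(1/2)
= 39/10

E[X] = 39/10


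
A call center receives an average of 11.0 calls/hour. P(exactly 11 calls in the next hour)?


Poisson(λ=11.0): P(X=11) = e^(-λ)×λ^k/k!
= e^(-11.0) × 11.0^11 / 11!
≈ 1.670170079e-05 × 285311670611 / 39916800 ≈ 0.119378

P(X=11) ≈ 0.119378 ≈ 11.94%


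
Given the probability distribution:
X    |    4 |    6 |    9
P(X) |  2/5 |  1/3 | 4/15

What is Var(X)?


E[X] = 6
E[X²] = 40
Var(X) = E[X²] - (E[X])² = 40 - 36 = 4

Var(X) = 4 ≈ 4.0000


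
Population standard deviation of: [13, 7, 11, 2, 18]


Mean = 51/5
  (13-51/5)²=196/25
  (7-51/5)²=256/25
  (11-51/5)²=16/25
  (2-51/5)²=1681/25
  (18-51/5)²=1521/25
Σ(x-μ)² = 734/5
σ² = (734/5)/5 = 734/25

σ = √(734/25) ≈ 5.4185


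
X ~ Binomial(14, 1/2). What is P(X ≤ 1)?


P(X ≤ 1) = Σ P(X=i) for i=0..1
P(X=0) = 1/16384
P(X=1) = 7/8192
Sum = 15/16384

P(X ≤ 1) = 15/16384 ≈ 0.09%


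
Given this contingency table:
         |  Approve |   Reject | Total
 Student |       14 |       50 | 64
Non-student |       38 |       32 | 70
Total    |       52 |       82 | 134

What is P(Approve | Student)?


P(Approve | Student) = 14/(14+50) = 14/64 = 7/32

P(Approve|Student) = 7/32 ≈ 21.88%


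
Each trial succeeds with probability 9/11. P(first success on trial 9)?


Geometric: P(X=9) = (1-p)^(k-1)×p = (2/11)^8×9/11 = 2304/2357947691

P(X=9) = 2304/2357947691 ≈ 0.00%


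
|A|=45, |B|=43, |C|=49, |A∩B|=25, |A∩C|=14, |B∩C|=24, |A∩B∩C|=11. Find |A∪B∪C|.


|A∪B∪C| = 45+43+49-25-14-24+11 = 85

|A∪B∪C| = 85


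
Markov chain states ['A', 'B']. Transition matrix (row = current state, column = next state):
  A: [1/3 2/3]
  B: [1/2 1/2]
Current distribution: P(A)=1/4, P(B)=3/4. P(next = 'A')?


P(next=A) = Σᵢ P(now=i)×P(i→A)
= 1/4×1/3 + 3/4×1/2
= 1/12 + 3/8 = 11/24

P = 11/24 ≈ 0.4583


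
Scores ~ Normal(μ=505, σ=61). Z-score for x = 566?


z = (x - μ)/σ = (566 - 505)/61 = 1.0

z = 1.0


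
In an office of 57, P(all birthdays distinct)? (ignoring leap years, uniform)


P(all different) = Π(365-i)/365 for i=0..56
= (365/365)×(364/365)×...×(309/365)
= 0.009878

P ≈ 0.0099 ≈ 0.99%


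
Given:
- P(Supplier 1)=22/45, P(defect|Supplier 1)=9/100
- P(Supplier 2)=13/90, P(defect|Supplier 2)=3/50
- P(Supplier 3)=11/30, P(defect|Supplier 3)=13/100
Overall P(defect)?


P(B) = Σ P(B|Aᵢ)×P(Aᵢ)
  9/100×22/45 = 11/250
  3/50×13/90 = 13/1500
  13/100×11/30 = 143/3000
Sum = 301/3000

P(defect) = 301/3000 ≈ 10.03%


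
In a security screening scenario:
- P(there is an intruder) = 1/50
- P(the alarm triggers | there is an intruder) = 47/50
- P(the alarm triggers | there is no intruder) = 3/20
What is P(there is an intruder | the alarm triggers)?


Using Bayes' theorem:
P(A|B) = P(B|A)·P(A) / P(B)

P(the alarm triggers) = 47/50 × 1/50 + 3/20 × 49/50
= 47/2500 + 147/1000 = 829/5000

P(there is an intruder|the alarm triggers) = (47/2500) / (829/5000) = 94/829

P(there is an intruder|the alarm triggers) = 94/829 ≈ 11.34%


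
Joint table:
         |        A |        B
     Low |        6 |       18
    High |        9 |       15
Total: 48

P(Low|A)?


P(Low|A) = 6/(6+9) = 6/15 = 2/5

P = 2/5 ≈ 40.00%


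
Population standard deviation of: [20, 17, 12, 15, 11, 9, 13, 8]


Mean = 105/8
  (20-105/8)²=3025/64
  (17-105/8)²=961/64
  (12-105/8)²=81/64
  (15-105/8)²=225/64
  (11-105/8)²=289/64
  (9-105/8)²=1089/64
  (13-105/8)²=1/64
  (8-105/8)²=1681/64
Σ(x-μ)² = 919/8
σ² = (919/8)/8 = 919/64

σ = √(919/64) ≈ 3.7894


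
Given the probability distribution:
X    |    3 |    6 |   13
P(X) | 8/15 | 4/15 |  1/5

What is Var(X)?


E[X] = 29/5
E[X²] = 241/5
Var(X) = E[X²] - (E[X])² = 241/5 - 841/25 = 364/25

Var(X) = 364/25 ≈ 14.5600


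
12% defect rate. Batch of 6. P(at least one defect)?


P(all good) = (22/25)^6 = 113379904/244140625
P(≥1 defect) = 130760721/244140625

P = 130760721/244140625 ≈ 53.56%


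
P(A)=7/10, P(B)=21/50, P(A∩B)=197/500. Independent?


P(A)×P(B) = 147/500
P(A∩B) = 197/500
Not equal → NOT independent

No, not independent


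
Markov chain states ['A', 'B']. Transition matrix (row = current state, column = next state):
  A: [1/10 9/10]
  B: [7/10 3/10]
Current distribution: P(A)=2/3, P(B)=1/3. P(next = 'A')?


P(next=A) = Σᵢ P(now=i)×P(i→A)
= 2/3×1/10 + 1/3×7/10
= 1/15 + 7/30 = 3/10

P = 3/10 ≈ 0.3000


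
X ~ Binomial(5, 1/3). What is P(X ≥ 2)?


P(X ≥ 2) = Σ P(X=i) for i=2..5
P(X=2) = 80/243
P(X=3) = 40/243
P(X=4) = 10/243
P(X=5) = 1/243
Sum = 131/243

P(X ≥ 2) = 131/243 ≈ 53.91%


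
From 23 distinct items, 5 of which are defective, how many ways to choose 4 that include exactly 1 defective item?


Choose 1 of the 5 defective items and 3 of the other 18 items:
C(5,1)×C(18,3) = 5×816 = 4080

4080


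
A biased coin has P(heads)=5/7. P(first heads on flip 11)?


Geometric: P(X=11) = (1-p)^(k-1)×p = (2/7)^10×5/7 = 5120/1977326743

P(X=11) = 5120/1977326743 ≈ 0.00%


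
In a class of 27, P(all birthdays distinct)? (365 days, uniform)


P(all different) = Π(365-i)/365 for i=0..26
= (365/365)×(364/365)×...×(339/365)
= 0.373141

P ≈ 0.3731 ≈ 37.31%


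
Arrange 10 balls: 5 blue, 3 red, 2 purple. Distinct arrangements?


10!/(5!×3!×2!) = 2520

2520


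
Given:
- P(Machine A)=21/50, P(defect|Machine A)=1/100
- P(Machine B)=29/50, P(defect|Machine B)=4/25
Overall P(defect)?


P(B) = Σ P(B|Aᵢ)×P(Aᵢ)
  1/100×21/50 = 21/5000
  4/25×29/50 = 58/625
Sum = 97/1000

P(defect) = 97/1000 ≈ 9.70%


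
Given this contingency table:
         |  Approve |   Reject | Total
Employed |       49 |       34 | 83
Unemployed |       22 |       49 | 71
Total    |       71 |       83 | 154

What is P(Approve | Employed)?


P(Approve | Employed) = 49/(49+34) = 49/83

P(Approve|Employed) = 49/83 ≈ 59.04%


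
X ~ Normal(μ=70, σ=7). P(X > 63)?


z = (63-70)/7 = -1.0
P(X > 63) = 1 - P(Z ≤ -1.0) = 1 - 0.1587 = 0.8413

P(X > 63) ≈ 0.8413


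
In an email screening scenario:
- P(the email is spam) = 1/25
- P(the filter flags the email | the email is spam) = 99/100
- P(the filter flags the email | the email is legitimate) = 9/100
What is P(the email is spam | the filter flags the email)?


Using Bayes' theorem:
P(A|B) = P(B|A)·P(A) / P(B)

P(the filter flags the email) = 99/100 × 1/25 + 9/100 × 24/25
= 99/2500 + 54/625 = 63/500

P(the email is spam|the filter flags the email) = (99/2500) / (63/500) = 11/35

P(the email is spam|the filter flags the email) = 11/35 ≈ 31.43%


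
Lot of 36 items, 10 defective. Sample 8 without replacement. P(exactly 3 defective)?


Hypergeometric: C(10,3)×C(26,5)/C(36,8)
= 120×65780/30260340 = 11960/45849

P(X=3) = 11960/45849 ≈ 26.09%


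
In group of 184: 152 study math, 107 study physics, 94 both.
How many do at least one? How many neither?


|A∪B| = 152+107-94 = 165
Neither = 184-165 = 19

At least one: 165; Neither: 19


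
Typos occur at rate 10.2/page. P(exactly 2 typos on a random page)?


Poisson(λ=10.2): P(X=2) = e^(-λ)×λ^k/k!
= e^(-10.2) × 10.2^2 / 2!
≈ 3.717031868e-05 × 104.04 / 2 ≈ 0.001934

P(X=2) ≈ 0.001934 ≈ 0.19%


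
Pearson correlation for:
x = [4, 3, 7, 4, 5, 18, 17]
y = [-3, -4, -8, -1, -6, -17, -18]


n=7, Σx=58, Σy=-57, Σxy=-726, Σx²=728, Σy²=739
r = (7×(-726) - 58×(-57))/√((7×728 - 58²)(7×739 - (-57)²))
= -1776/√(1732×1924) = -1776/√3332368 ≈ -1776/1825.4775 ≈ -0.9729

r ≈ -0.9729


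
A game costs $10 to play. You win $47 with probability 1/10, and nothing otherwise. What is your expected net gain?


E[gain] = (47-10)×1/10 + (-10)×9/10
= 37/10 - 9 = -53/10

Expected net gain = $-53/10 ≈ $-5.30


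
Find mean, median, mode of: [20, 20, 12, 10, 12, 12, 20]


Sorted: [10, 12, 12, 12, 20, 20, 20]
Mean = 106/7
Median = 12
Freq: {20: 3, 12: 3, 10: 1}
Mode: [12, 20]

Mean=106/7, Median=12, Mode=[12, 20]


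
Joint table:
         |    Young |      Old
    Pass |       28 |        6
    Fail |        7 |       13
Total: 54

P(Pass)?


P(Pass) = (28+6)/54 = 34/54 = 17/27

P(Pass) = 17/27 ≈ 62.96%


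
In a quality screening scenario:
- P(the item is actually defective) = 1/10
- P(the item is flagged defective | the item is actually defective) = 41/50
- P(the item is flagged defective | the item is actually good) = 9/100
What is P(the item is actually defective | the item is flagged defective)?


Using Bayes' theorem:
P(A|B) = P(B|A)·P(A) / P(B)

P(the item is flagged defective) = 41/50 × 1/10 + 9/100 × 9/10
= 41/500 + 81/1000 = 163/1000

P(the item is actually defective|the item is flagged defective) = (41/500) / (163/1000) = 82/163

P(the item is actually defective|the item is flagged defective) = 82/163 ≈ 50.31%


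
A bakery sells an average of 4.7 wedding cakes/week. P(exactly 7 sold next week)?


Poisson(λ=4.7): P(X=7) = e^(-λ)×λ^k/k!
= e^(-4.7) × 4.7^7 / 7!
≈ 0.009095277102 × 50662.3120463 / 5040 ≈ 0.091426

P(X=7) ≈ 0.091426 ≈ 9.14%


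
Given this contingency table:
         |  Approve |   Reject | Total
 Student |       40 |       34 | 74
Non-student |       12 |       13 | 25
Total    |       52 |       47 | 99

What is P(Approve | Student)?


P(Approve | Student) = 40/(40+34) = 40/74 = 20/37

P(Approve|Student) = 20/37 ≈ 54.05%


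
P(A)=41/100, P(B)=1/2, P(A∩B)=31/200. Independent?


P(A)×P(B) = 41/200
P(A∩B) = 31/200
Not equal → NOT independent

No, not independent


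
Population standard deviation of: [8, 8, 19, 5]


Mean = 40/4 = 10
  (8-10)²=4
  (8-10)²=4
  (19-10)²=81
  (5-10)²=25
Σ(x-μ)² = 114
σ² = 114/4 = 57/2

σ = √(57/2) ≈ 5.3385


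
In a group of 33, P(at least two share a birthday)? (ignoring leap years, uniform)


P(all different) = Π(365-i)/365 for i=0..32
= 0.225028
P(match) = 1 - 0.225028 = 0.774972

P ≈ 0.7750 ≈ 77.50%


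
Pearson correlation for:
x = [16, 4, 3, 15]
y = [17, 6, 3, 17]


n=4, Σx=38, Σy=43, Σxy=560, Σx²=506, Σy²=623
r = (4×560 - 38×43)/√((4×506 - 38²)(4×623 - 43²))
= 606/√(580×643) = 606/√372940 ≈ 606/610.6881 ≈ 0.9923

r ≈ 0.9923
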